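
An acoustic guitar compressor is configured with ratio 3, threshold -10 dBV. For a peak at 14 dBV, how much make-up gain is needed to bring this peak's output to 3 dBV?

5 dB

Overshoot 24 dB → 24/3 = 8 dB after compression, so the compressed level is -10 + 8 = -2 dBV.
Make-up = target − compressed = 3 − (-2) = 5 dB.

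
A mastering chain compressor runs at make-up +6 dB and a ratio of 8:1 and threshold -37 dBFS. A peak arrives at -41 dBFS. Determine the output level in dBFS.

-41 dBFS is 4 dB below the -37 dBFS threshold, so no gain reduction is applied.
Make-up gain adds 6 dB: -41 + 6 = -35 dBFS.

-35 dBFS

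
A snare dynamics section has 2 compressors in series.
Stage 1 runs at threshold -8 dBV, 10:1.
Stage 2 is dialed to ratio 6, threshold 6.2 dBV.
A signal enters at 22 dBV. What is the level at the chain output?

Stage 1: overshoot 30 dB → 30/10 = 3 dB → -5 dBV.
Stage 2: -5 dBV is at or below the 6.2 dBV threshold — no compression; output -5 dBV.

-5 dBV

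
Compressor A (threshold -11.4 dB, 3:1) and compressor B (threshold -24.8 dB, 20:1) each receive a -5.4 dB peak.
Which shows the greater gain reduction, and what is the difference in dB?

A: overshoot 6 dB → output overshoot 2 dB → GR 4 dB.
B: overshoot 19.4 dB → output overshoot 0.97 dB → GR 18.43 dB.
B reduces 14.43 dB more.

B, by 14.43 dB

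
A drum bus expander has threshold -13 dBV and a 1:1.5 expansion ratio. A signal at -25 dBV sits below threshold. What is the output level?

-31 dBV

Undershoot = (-13) − (-25) = 12 dB.
At 1:1.5, that expands to 18 dB under threshold.
Output = -13 − 18 = -31 dBV.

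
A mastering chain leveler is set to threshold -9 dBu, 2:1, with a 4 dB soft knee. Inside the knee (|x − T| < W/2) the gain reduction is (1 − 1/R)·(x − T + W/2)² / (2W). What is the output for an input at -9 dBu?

-9.25 dBu

x − T + W/2 = -9 − (-9) + 2 = 2.
GR = (1 − 1/2) × 2² / 8 = 0.5 × 4 / 8 = 0.25 dB.
Output = -9 − 0.25 = -9.25 dBu.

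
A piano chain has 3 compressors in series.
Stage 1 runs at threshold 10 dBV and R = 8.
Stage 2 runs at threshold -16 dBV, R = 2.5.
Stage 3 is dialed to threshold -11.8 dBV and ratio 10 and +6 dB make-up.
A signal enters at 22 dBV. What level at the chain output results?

-5.12 dBV

Stage 1: overshoot 12 dB → 12/8 = 1.5 dB → 11.5 dBV.
Stage 2: overshoot 27.5 dB → 27.5/2.5 = 11 dB → -5 dBV.
Stage 3: 6.8 dB above -11.8 dBV, reduced 10:1 to 0.68 dB above → -11.12 dBV; +6 dB make-up → -5.12 dBV.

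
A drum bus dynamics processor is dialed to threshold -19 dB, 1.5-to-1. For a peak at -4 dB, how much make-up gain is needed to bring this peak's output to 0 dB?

9 dB

Without make-up, output = threshold + overshoot/1.5 = -19 + 10 = -9 dB.
Gap to target: 9 dB.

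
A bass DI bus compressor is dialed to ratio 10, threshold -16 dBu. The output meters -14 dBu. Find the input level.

4 dBu

Post-compression overshoot = -14 − (-16) = 2 dB.
Input overshoot = R × output overshoot = 20 dB → input = -16 + 20 = 4 dBu.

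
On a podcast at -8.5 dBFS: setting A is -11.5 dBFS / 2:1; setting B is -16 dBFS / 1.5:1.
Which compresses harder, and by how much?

A: GR = 3 − 3/2 = 1.5 dB.
B: GR = 7.5 − 7.5/1.5 = 2.5 dB.
Difference: 1 dB in favour of B.

B, by 1 dB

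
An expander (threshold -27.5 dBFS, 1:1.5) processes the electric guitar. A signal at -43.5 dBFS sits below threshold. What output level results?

-51.5 dBFS

The input is 16 dB below the -27.5 dBFS threshold.
A 1:1.5 expander multiplies undershoot by 1.5: 16 × 1.5 = 24 dB below threshold.
Output = -27.5 − 24 = -51.5 dBFS.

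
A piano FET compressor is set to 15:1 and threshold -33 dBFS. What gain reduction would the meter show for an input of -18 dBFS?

14 dB

Overshoot = -18 − (-33) = 15 dB.
After 15:1 compression the overshoot becomes 15/15 = 1 dB.
So the signal is attenuated by 15 − 1 = 14 dB.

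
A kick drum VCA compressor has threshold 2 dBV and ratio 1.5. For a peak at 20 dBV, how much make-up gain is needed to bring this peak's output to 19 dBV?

The peak compresses to 2 + 18/1.5 = 14 dBV.
To reach 19 dBV requires 19 − 14 = 5 dB of make-up.

5 dB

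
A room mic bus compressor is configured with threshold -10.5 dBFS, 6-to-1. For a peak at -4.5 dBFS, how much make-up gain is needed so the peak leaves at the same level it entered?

Overshoot 6 dB → 6/6 = 1 dB after compression, so the compressed level is -10.5 + 1 = -9.5 dBFS.
Make-up = target − compressed = -4.5 − (-9.5) = 5 dB.

5 dB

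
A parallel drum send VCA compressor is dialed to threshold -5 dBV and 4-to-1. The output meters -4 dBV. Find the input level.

-1 dBV

Post-compression overshoot = -4 − (-5) = 1 dB.
Undo the ratio: input overshoot = 1 × 4 = 4 dB, giving input = -1 dBV.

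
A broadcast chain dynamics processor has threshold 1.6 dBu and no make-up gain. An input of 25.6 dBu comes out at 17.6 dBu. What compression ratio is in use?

Input overshoot = 25.6 − 1.6 = 24 dB; output overshoot = 17.6 − 1.6 = 16 dB.
Ratio = 24 / 16 = 1.5.

1.5:1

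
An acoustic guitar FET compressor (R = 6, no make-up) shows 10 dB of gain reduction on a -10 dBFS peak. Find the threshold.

Gain reduction = -10 − (-20) = 10 dB; output overshoot = GR / (R − 1) = 10 / 5 = 2 dB.
Threshold = output − output overshoot = -20 − 2 = -22 dBFS.

-22 dBFS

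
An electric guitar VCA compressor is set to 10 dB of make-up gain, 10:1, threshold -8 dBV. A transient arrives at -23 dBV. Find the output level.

-23 dBV is 15 dB below the -8 dBV threshold, so no gain reduction is applied.
Make-up gain adds 10 dB: -23 + 10 = -13 dBV.

-13 dBV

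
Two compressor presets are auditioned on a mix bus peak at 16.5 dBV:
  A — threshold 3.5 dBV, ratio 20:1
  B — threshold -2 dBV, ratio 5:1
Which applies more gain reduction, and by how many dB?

B, by 2.45 dB

A: overshoot 13 dB → output overshoot 0.65 dB → GR 12.35 dB.
B: overshoot 18.5 dB → output overshoot 3.7 dB → GR 14.8 dB.
B applies 2.45 dB more gain reduction.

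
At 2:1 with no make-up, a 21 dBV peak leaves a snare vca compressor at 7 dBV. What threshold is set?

-7 dBV

Gain reduction = 21 − 7 = 14 dB; output overshoot = GR / (R − 1) = 14 / 1 = 14 dB.
Threshold = output − output overshoot = 7 − 14 = -7 dBV.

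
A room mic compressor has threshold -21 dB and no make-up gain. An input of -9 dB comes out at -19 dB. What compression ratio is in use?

6:1

Input overshoot = -9 − (-21) = 12 dB; output overshoot = -19 − (-21) = 2 dB.
Ratio = 12 / 2 = 6.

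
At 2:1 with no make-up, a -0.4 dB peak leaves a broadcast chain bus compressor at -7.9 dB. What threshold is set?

-15.4 dB

Let T be the threshold. Output overshoot = (input overshoot)/R, so -7.9 − T = (-0.4 − T)/2.
2·(-7.9 − T) = -0.4 − T → 1·T = -15.8 − (-0.4) = -15.4.
T = -15.4/1 = -15.4 dB.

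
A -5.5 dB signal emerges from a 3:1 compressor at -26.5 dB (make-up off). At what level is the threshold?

-37 dB

Gain reduction = -5.5 − (-26.5) = 21 dB; output overshoot = GR / (R − 1) = 21 / 2 = 10.5 dB.
Threshold = output − output overshoot = -26.5 − 10.5 = -37 dB.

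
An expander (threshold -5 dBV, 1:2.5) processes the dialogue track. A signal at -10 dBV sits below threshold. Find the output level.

-17.5 dBV

Below threshold, a 1:2.5 expander applies gain = (2.5−1)×(T − x) of attenuation.
(2.5−1) × 5 = 7.5 dB, so output = -10 − 7.5 = -17.5 dBV.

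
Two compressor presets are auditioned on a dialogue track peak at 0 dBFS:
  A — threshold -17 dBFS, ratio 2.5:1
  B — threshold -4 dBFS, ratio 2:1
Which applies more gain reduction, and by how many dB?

A, by 8.2 dB

A: GR = 17 − 17/2.5 = 10.2 dB.
B: GR = 4 − 4/2 = 2 dB.
A applies 8.2 dB more gain reduction.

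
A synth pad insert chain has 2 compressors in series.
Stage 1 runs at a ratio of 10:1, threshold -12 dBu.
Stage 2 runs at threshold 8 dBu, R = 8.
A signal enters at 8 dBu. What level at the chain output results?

Stage 1: 20 dB above -12 dBu, reduced 10:1 to 2 dB above → -10 dBu.
Stage 2: below threshold (-10 ≤ 8); passes unchanged; output -10 dBu.

-10 dBu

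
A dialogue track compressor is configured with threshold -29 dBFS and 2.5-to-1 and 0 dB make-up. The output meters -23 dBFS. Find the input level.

-14 dBFS

That's 6 dB above the -29 dBFS threshold.
Undo the ratio: input overshoot = 6 × 2.5 = 15 dB, giving input = -14 dBFS.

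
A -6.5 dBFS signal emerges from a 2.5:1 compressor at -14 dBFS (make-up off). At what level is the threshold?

-19 dBFS

Let T be the threshold. Output overshoot = (input overshoot)/R, so -14 − T = (-6.5 − T)/2.5.
2.5·(-14 − T) = -6.5 − T → 1.5·T = -35 − (-6.5) = -28.5.
T = -28.5/1.5 = -19 dBFS.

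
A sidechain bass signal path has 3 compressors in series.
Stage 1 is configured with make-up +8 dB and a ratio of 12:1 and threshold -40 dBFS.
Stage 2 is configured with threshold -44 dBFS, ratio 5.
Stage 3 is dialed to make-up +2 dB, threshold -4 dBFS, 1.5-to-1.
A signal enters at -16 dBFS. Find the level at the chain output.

Stage 1: overshoot 24 dB → 24/12 = 2 dB → -38 dBFS; +8 dB make-up → -30 dBFS.
Stage 2: 14 dB above -44 dBFS, reduced 5:1 to 2.8 dB above → -41.2 dBFS.
Stage 3: -41.2 dBFS is at or below the -4 dBFS threshold — no compression; make-up brings it to -39.2 dBFS.

-39.2 dBFS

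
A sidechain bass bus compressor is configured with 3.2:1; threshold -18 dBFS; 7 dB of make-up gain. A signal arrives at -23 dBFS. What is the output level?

-16 dBFS

-23 dBFS is 5 dB below the -18 dBFS threshold, so no gain reduction is applied.
Make-up gain adds 7 dB: -23 + 7 = -16 dBFS.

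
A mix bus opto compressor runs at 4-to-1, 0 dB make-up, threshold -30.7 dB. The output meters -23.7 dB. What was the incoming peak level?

-2.7 dB

The compressed level sits -23.7 − (-30.7) = 7 dB over threshold.
Before 4:1 compression the overshoot was 7 × 4 = 28 dB, so input = -30.7 + 28 = -2.7 dB.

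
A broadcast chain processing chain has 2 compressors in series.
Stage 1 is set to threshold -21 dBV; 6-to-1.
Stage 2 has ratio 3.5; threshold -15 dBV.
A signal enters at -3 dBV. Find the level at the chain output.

-18 dBV

Stage 1: overshoot 18 dB → 18/6 = 3 dB → -18 dBV.
Stage 2: below threshold (-18 ≤ -15); passes unchanged; output -18 dBV.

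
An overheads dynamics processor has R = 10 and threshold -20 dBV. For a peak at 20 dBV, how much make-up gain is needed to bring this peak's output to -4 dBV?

The peak compresses to -20 + 40/10 = -16 dBV.
To reach -4 dBV requires -4 − (-16) = 12 dB of make-up.

12 dB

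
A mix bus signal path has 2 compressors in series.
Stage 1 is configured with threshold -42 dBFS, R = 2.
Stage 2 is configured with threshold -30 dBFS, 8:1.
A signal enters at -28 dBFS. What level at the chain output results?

-35 dBFS

Stage 1: overshoot 14 dB → 14/2 = 7 dB → -35 dBFS.
Stage 2: below threshold (-35 ≤ -30); passes unchanged; output -35 dBFS.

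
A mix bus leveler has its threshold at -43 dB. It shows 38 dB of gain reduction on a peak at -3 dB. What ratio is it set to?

20:1

Input overshoot = -3 − (-43) = 40 dB.
Output overshoot = 40 − 38 = 2 dB.
Ratio = input overshoot / output overshoot = 40 / 2 = 20.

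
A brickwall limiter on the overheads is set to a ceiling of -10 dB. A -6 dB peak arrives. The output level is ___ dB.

A brickwall limiter is an ∞:1 compressor: any input above the ceiling is clamped to -10 dB.

-10 dB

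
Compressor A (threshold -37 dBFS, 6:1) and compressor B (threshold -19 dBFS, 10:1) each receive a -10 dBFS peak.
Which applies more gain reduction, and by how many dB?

A, by 14.4 dB

A: overshoot 27 dB → output overshoot 4.5 dB → GR 22.5 dB.
B: overshoot 9 dB → output overshoot 0.9 dB → GR 8.1 dB.
A applies 14.4 dB more gain reduction.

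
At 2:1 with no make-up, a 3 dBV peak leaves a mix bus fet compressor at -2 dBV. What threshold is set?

Input is 10 dB above T (since output overshoot × R = input overshoot: (-2 − T)·2 = 3 − T gives T = -7 dBV).
Check: -7 + (3 − (-7))/2 = -7 + 5 = -2 dBV. ✓

-7 dBV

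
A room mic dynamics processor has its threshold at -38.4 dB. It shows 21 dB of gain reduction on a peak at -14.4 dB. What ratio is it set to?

Input overshoot = -14.4 − (-38.4) = 24 dB.
Output overshoot = 24 − 21 = 3 dB.
Ratio = input overshoot / output overshoot = 24 / 3 = 8.

8:1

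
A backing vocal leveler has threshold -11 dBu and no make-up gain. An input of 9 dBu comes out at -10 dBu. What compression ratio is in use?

Input overshoot = 9 − (-11) = 20 dB; output overshoot = -10 − (-11) = 1 dB.
Ratio = 20 / 1 = 20.

20:1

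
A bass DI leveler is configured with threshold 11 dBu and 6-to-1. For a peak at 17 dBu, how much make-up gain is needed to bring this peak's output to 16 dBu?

4 dB

Without make-up, output = threshold + overshoot/6 = 11 + 1 = 12 dBu.
Gap to target: 4 dB.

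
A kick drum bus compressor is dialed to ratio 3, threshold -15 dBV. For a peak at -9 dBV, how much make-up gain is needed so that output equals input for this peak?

4 dB

Without make-up, output = threshold + overshoot/3 = -15 + 2 = -13 dBV.
Gap to target: 4 dB.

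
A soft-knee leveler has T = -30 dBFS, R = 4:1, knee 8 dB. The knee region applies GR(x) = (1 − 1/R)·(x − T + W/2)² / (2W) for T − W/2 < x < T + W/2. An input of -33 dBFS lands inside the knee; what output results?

x − T + W/2 = -33 − (-30) + 4 = 1.
GR = (1 − 1/4) × 1² / 16 = 0.75 × 1 / 16 = 0.046875 dB.
Output = -33 − 0.046875 = -33.046875 dBFS.

-33.046875 dBFS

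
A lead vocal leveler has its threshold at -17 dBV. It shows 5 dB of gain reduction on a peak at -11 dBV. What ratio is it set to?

6:1

Input overshoot = -11 − (-17) = 6 dB.
Output overshoot = 6 − 5 = 1 dB.
Ratio = input overshoot / output overshoot = 6 / 1 = 6.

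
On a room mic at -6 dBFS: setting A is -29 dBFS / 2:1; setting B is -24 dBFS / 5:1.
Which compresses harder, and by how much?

A: overshoot 23 dB → output overshoot 11.5 dB → GR 11.5 dB.
B: overshoot 18 dB → output overshoot 3.6 dB → GR 14.4 dB.
B applies 2.9 dB more gain reduction.

B, by 2.9 dB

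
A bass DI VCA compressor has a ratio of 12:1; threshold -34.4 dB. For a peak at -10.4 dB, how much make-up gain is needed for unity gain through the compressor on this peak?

Without make-up, output = threshold + overshoot/12 = -34.4 + 2 = -32.4 dB.
Gap to target: 22 dB.

22 dB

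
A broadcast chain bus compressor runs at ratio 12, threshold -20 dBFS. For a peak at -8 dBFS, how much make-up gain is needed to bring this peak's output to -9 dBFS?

10 dB

Overshoot 12 dB → 12/12 = 1 dB after compression, so the compressed level is -20 + 1 = -19 dBFS.
Make-up = target − compressed = -9 − (-19) = 10 dB.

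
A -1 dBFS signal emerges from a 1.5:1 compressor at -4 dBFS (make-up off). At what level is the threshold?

Gain reduction = -1 − (-4) = 3 dB; output overshoot = GR / (R − 1) = 3 / 0.5 = 6 dB.
Threshold = output − output overshoot = -4 − 6 = -10 dBFS.

-10 dBFS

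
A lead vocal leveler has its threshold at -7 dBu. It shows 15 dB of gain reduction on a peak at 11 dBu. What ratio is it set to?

6:1

Input overshoot = 11 − (-7) = 18 dB.
Output overshoot = 18 − 15 = 3 dB.
Ratio = input overshoot / output overshoot = 18 / 3 = 6.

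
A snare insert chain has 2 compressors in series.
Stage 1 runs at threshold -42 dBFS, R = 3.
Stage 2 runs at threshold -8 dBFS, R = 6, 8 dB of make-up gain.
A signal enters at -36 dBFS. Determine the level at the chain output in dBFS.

-32 dBFS

Stage 1: 6 dB above -42 dBFS, reduced 3:1 to 2 dB above → -40 dBFS.
Stage 2: below threshold (-40 ≤ -8); passes unchanged; make-up brings it to -32 dBFS.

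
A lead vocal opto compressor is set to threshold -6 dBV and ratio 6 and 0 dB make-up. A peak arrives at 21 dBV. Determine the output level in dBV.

The input is 27 dB above the -6 dBV threshold.
At 6:1 the overshoot is divided by 6, leaving 4.5 dB above threshold.
So the level is -6 + 4.5 = -1.5 dBV.

-1.5 dBV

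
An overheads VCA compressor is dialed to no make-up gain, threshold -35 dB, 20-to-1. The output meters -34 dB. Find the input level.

Post-compression overshoot = -34 − (-35) = 1 dB.
Input overshoot = R × output overshoot = 20 dB → input = -35 + 20 = -15 dB.

-15 dB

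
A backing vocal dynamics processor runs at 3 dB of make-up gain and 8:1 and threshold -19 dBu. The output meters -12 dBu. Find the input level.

13 dBu

Before make-up, the level was -12 − 3 = -15 dBu.
The compressed level sits -15 − (-19) = 4 dB over threshold.
Undo the ratio: input overshoot = 4 × 8 = 32 dB, giving input = 13 dBu.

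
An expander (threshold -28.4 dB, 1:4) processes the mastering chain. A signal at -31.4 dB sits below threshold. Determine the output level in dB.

-40.4 dB

Below threshold, a 1:4 expander applies gain = (4−1)×(T − x) of attenuation.
(4−1) × 3 = 9 dB, so output = -31.4 − 9 = -40.4 dB.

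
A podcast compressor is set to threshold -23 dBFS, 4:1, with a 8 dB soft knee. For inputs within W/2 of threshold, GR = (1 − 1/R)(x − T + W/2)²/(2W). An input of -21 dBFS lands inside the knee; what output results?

x − T + W/2 = -21 − (-23) + 4 = 6.
GR = (1 − 1/4) × 6² / 16 = 0.75 × 36 / 16 = 1.6875 dB.
Output = -21 − 1.6875 = -22.6875 dBFS.

-22.6875 dBFS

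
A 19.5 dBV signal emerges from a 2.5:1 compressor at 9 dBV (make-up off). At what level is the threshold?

2 dBV

Input is 17.5 dB above T (since output overshoot × R = input overshoot: (9 − T)·2.5 = 19.5 − T gives T = 2 dBV).
Check: 2 + (19.5 − 2)/2.5 = 2 + 7 = 9 dBV. ✓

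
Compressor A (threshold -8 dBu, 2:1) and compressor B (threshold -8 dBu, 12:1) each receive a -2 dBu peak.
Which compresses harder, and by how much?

A: overshoot 6 dB → output overshoot 3 dB → GR 3 dB.
B: overshoot 6 dB → output overshoot 0.5 dB → GR 5.5 dB.
Difference: 2.5 dB in favour of B.

B, by 2.5 dB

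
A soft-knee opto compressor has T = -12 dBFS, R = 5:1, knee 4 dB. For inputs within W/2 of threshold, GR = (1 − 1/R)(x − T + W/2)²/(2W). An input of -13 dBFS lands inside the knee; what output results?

x − T + W/2 = -13 − (-12) + 2 = 1.
GR = (1 − 1/5) × 1² / 8 = 0.8 × 1 / 8 = 0.1 dB.
Output = -13 − 0.1 = -13.1 dBFS.

-13.1 dBFS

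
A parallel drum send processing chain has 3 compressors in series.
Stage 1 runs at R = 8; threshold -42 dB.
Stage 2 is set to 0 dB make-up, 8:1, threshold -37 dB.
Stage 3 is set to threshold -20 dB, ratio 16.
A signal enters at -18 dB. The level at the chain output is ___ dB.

Stage 1: overshoot 24 dB → 24/8 = 3 dB → -39 dB.
Stage 2: -39 dB is at or below the -37 dB threshold — no compression; output -39 dB.
Stage 3: -39 dB ≤ -20 dB, so stage 3 doesn't engage; output -39 dB.

-39 dB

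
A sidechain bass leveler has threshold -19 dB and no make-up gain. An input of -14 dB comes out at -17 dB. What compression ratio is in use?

2.5:1

Input overshoot = -14 − (-19) = 5 dB; output overshoot = -17 − (-19) = 2 dB.
Ratio = 5 / 2 = 2.5.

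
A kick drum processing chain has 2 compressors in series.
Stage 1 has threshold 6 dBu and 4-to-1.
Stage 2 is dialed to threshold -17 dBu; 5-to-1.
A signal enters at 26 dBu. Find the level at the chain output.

-11.4 dBu

Stage 1: 20 dB above 6 dBu, reduced 4:1 to 5 dB above → 11 dBu.
Stage 2: 11 dBu is 28 dB over -17 dBu; at 5:1 that becomes 5.6 dB over, giving -11.4 dBu.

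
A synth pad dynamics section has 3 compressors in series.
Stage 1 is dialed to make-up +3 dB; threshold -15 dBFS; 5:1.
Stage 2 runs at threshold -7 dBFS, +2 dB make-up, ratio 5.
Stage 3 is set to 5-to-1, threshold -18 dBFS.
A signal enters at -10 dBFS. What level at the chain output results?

-16.2 dBFS

Stage 1: -10 dBFS is 5 dB over -15 dBFS; at 5:1 that becomes 1 dB over, giving -14 dBFS; +3 dB make-up → -11 dBFS.
Stage 2: -11 dBFS is at or below the -7 dBFS threshold — no compression; make-up brings it to -9 dBFS.
Stage 3: 9 dB above -18 dBFS, reduced 5:1 to 1.8 dB above → -16.2 dBFS.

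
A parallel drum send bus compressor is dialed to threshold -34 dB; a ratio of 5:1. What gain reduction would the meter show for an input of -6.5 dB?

22 dB

-6.5 dB exceeds the threshold by 27.5 dB.
At 5:1, output sits 27.5/5 = 5.5 dB above threshold.
So the signal is attenuated by 27.5 − 5.5 = 22 dB.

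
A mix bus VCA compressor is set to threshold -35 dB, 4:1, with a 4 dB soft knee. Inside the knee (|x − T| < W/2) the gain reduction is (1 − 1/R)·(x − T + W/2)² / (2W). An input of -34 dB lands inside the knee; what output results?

-34.84375 dB

x − T + W/2 = -34 − (-35) + 2 = 3.
GR = (1 − 1/4) × 3² / 8 = 0.75 × 9 / 8 = 0.84375 dB.
Output = -34 − 0.84375 = -34.84375 dB.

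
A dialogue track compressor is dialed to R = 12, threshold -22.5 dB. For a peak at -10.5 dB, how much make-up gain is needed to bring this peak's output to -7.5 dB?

Without make-up, output = threshold + overshoot/12 = -22.5 + 1 = -21.5 dB.
Gap to target: 14 dB.

14 dB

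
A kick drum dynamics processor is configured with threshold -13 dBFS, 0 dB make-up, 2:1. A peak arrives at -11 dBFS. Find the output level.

-12 dBFS

The input is 2 dB above the -13 dBFS threshold.
2:1 compression reduces that to 2/2 = 1 dB over.
Output = -13 + 1 = -12 dBFS.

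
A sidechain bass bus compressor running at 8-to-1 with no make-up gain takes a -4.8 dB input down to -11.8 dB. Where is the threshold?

Input is 8 dB above T (since output overshoot × R = input overshoot: (-11.8 − T)·8 = -4.8 − T gives T = -12.8 dB).
Check: -12.8 + (-4.8 − (-12.8))/8 = -12.8 + 1 = -11.8 dB. ✓

-12.8 dB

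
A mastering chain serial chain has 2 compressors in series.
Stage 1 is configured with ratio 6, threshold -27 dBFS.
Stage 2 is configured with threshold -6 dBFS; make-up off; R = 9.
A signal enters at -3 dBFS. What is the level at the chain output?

Stage 1: 24 dB above -27 dBFS, reduced 6:1 to 4 dB above → -23 dBFS.
Stage 2: -23 dBFS ≤ -6 dBFS, so stage 2 doesn't engage; output -23 dBFS.

-23 dBFS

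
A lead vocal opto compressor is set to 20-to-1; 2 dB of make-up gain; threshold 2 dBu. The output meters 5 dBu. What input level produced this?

Before make-up, the level was 5 − 2 = 3 dBu.
The compressed level sits 3 − 2 = 1 dB over threshold.
Before 20:1 compression the overshoot was 1 × 20 = 20 dB, so input = 2 + 20 = 22 dBu.

22 dBu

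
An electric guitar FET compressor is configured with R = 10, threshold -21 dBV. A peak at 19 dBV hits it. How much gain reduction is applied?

36 dB

The signal is 40 dB above threshold.
At 10:1, output sits 40/10 = 4 dB above threshold.
Gain reduction = 40 − 4 = 36 dB.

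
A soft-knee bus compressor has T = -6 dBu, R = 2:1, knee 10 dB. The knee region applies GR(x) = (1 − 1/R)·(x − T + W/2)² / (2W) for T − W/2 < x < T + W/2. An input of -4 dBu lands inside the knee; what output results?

-5.225 dBu

x − T + W/2 = -4 − (-6) + 5 = 7.
GR = (1 − 1/2) × 7² / 20 = 0.5 × 49 / 20 = 1.225 dB.
Output = -4 − 1.225 = -5.225 dBu.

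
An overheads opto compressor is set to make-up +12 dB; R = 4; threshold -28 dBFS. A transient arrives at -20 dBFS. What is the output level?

-14 dBFS

-20 dBFS sits 8 dB over threshold.
The 8 dB excess becomes 2 dB after 4:1 reduction.
That puts the output at -26 dBFS; make-up adds 12 dB, giving -14 dBFS.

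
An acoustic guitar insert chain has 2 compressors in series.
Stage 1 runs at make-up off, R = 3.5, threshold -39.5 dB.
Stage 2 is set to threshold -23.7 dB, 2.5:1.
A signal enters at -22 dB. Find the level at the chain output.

-34.5 dB

Stage 1: -22 dB is 17.5 dB over -39.5 dB; at 3.5:1 that becomes 5 dB over, giving -34.5 dB.
Stage 2: below threshold (-34.5 ≤ -23.7); passes unchanged; output -34.5 dB.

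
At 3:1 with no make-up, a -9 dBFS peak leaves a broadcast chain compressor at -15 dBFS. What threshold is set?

-18 dBFS

Gain reduction = -9 − (-15) = 6 dB; output overshoot = GR / (R − 1) = 6 / 2 = 3 dB.
Threshold = output − output overshoot = -15 − 3 = -18 dBFS.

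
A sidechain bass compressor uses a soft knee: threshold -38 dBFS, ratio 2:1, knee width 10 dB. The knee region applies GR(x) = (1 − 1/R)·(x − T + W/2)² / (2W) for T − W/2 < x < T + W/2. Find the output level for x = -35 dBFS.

x − T + W/2 = -35 − (-38) + 5 = 8.
GR = (1 − 1/2) × 8² / 20 = 0.5 × 64 / 20 = 1.6 dB.
Output = -35 − 1.6 = -36.6 dBFS.

-36.6 dBFS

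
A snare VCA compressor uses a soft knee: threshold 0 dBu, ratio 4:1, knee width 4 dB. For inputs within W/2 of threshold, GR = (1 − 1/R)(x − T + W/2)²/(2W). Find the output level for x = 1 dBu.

0.15625 dBu

x − T + W/2 = 1 − 0 + 2 = 3.
GR = (1 − 1/4) × 3² / 8 = 0.75 × 9 / 8 = 0.84375 dB.
Output = 1 − 0.84375 = 0.15625 dBu.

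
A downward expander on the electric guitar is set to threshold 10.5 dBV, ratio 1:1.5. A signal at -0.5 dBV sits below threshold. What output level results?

Undershoot = 10.5 − (-0.5) = 11 dB.
At 1:1.5, that expands to 16.5 dB under threshold.
Output = 10.5 − 16.5 = -6 dBV.

-6 dBV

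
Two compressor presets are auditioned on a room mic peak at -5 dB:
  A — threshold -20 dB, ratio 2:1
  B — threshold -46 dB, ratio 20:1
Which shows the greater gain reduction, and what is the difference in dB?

A: overshoot 15 dB → output overshoot 7.5 dB → GR 7.5 dB.
B: overshoot 41 dB → output overshoot 2.05 dB → GR 38.95 dB.
B applies 31.45 dB more gain reduction.

B, by 31.45 dB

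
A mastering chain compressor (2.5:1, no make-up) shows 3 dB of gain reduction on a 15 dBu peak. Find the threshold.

10 dBu

Let T be the threshold. Output overshoot = (input overshoot)/R, so 12 − T = (15 − T)/2.5.
2.5·(12 − T) = 15 − T → 1.5·T = 30 − 15 = 15.
T = 15/1.5 = 10 dBu.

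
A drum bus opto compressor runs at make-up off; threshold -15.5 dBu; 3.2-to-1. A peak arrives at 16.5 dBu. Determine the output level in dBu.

16.5 dBu sits 32 dB over threshold.
The 32 dB excess becomes 10 dB after 3.2:1 reduction.
So the level is -15.5 + 10 = -5.5 dBu.

-5.5 dBu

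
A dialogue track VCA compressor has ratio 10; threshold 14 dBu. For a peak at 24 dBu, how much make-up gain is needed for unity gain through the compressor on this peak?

Without make-up, output = threshold + overshoot/10 = 14 + 1 = 15 dBu.
Gap to target: 9 dB.

9 dB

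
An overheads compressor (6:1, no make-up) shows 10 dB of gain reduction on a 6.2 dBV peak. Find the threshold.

-5.8 dBV

Let T be the threshold. Output overshoot = (input overshoot)/R, so -3.8 − T = (6.2 − T)/6.
6·(-3.8 − T) = 6.2 − T → 5·T = -22.8 − 6.2 = -29.
T = -29/5 = -5.8 dBV.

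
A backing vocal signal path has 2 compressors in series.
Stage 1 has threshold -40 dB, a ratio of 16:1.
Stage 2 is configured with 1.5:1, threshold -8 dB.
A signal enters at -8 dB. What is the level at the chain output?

-38 dB

Stage 1: -8 dB is 32 dB over -40 dB; at 16:1 that becomes 2 dB over, giving -38 dB.
Stage 2: -38 dB is at or below the -8 dB threshold — no compression; output -38 dB.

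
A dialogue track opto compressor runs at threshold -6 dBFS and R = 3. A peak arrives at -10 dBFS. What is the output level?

-10 dBFS is 4 dB below the -6 dBFS threshold, so no gain reduction is applied.
Output = input = -10 dBFS.

-10 dBFS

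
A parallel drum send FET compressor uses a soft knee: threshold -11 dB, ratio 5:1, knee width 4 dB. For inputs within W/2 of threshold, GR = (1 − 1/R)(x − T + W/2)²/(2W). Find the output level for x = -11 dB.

x − T + W/2 = -11 − (-11) + 2 = 2.
GR = (1 − 1/5) × 2² / 8 = 0.8 × 4 / 8 = 0.4 dB.
Output = -11 − 0.4 = -11.4 dB.

-11.4 dB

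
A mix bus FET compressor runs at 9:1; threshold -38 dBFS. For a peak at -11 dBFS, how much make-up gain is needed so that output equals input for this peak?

24 dB

Without make-up, output = threshold + overshoot/9 = -38 + 3 = -35 dBFS.
Gap to target: 24 dB.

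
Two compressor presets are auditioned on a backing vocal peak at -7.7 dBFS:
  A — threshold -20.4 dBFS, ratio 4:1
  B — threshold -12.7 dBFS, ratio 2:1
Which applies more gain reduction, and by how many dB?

A: 12.7 dB over, compressed to 3.175 dB over, so 9.525 dB of GR.
B: 5 dB over, compressed to 2.5 dB over, so 2.5 dB of GR.
A reduces 7.025 dB more.

A, by 7.025 dB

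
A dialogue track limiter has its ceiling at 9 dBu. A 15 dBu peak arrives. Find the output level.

At ∞:1, everything above 9 dBu is held at the ceiling.

9 dBu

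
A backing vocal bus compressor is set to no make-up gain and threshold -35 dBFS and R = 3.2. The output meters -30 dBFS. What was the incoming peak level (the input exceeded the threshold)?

Post-compression overshoot = -30 − (-35) = 5 dB.
Input overshoot = R × output overshoot = 16 dB → input = -35 + 16 = -19 dBFS.

-19 dBFS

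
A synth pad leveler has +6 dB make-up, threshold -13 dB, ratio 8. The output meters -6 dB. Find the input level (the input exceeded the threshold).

Before make-up, the level was -6 − 6 = -12 dB.
Post-compression overshoot = -12 − (-13) = 1 dB.
Input overshoot = R × output overshoot = 8 dB → input = -13 + 8 = -5 dB.

-5 dB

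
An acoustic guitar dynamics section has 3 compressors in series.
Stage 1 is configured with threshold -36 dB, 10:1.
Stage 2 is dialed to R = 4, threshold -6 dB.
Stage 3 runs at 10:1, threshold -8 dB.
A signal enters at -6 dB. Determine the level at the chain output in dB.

Stage 1: 30 dB above -36 dB, reduced 10:1 to 3 dB above → -33 dB.
Stage 2: -33 dB is at or below the -6 dB threshold — no compression; output -33 dB.
Stage 3: below threshold (-33 ≤ -8); passes unchanged; output -33 dB.

-33 dB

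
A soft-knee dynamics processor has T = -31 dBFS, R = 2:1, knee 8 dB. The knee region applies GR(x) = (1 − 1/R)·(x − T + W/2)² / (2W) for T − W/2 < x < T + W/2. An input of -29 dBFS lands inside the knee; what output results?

x − T + W/2 = -29 − (-31) + 4 = 6.
GR = (1 − 1/2) × 6² / 16 = 0.5 × 36 / 16 = 1.125 dB.
Output = -29 − 1.125 = -30.125 dBFS.

-30.125 dBFS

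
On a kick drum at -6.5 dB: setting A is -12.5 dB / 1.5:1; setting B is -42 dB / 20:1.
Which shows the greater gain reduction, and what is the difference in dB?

B, by 31.725 dB

A: GR = 6 − 6/1.5 = 2 dB.
B: GR = 35.5 − 35.5/20 = 33.725 dB.
B applies 31.725 dB more gain reduction.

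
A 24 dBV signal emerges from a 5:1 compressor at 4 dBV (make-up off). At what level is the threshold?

-1 dBV

Input is 25 dB above T (since output overshoot × R = input overshoot: (4 − T)·5 = 24 − T gives T = -1 dBV).
Check: -1 + (24 − (-1))/5 = -1 + 5 = 4 dBV. ✓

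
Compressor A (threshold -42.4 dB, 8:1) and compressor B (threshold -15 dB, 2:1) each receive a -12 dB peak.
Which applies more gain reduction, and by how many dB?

A, by 25.1 dB

A: overshoot 30.4 dB → output overshoot 3.8 dB → GR 26.6 dB.
B: overshoot 3 dB → output overshoot 1.5 dB → GR 1.5 dB.
A applies 25.1 dB more gain reduction.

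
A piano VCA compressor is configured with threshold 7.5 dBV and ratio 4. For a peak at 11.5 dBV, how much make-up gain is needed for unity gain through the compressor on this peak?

3 dB

The peak compresses to 7.5 + 4/4 = 8.5 dBV.
To reach 11.5 dBV requires 11.5 − 8.5 = 3 dB of make-up.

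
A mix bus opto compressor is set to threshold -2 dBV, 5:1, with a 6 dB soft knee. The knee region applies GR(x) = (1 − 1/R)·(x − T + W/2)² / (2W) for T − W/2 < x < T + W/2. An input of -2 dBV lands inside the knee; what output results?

-2.6 dBV

x − T + W/2 = -2 − (-2) + 3 = 3.
GR = (1 − 1/5) × 3² / 12 = 0.8 × 9 / 12 = 0.6 dB.
Output = -2 − 0.6 = -2.6 dBV.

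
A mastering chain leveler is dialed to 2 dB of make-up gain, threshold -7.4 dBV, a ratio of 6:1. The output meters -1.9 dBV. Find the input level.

Stripping the +2 dB make-up gives -3.9 dBV at the gain stage.
That's 3.5 dB above the -7.4 dBV threshold.
Undo the ratio: input overshoot = 3.5 × 6 = 21 dB, giving input = 13.6 dBV.

13.6 dBV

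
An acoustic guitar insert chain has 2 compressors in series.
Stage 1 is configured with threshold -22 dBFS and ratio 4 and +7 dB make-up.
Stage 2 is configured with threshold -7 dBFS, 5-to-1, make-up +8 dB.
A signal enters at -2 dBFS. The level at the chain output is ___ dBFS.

Stage 1: -2 dBFS is 20 dB over -22 dBFS; at 4:1 that becomes 5 dB over, giving -17 dBFS; +7 dB make-up → -10 dBFS.
Stage 2: below threshold (-10 ≤ -7); passes unchanged; make-up brings it to -2 dBFS.

-2 dBFS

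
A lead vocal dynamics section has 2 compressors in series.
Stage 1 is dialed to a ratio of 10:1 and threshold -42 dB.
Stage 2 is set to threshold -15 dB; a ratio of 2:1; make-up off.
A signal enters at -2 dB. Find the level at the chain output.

Stage 1: -2 dB is 40 dB over -42 dB; at 10:1 that becomes 4 dB over, giving -38 dB.
Stage 2: below threshold (-38 ≤ -15); passes unchanged; output -38 dB.

-38 dB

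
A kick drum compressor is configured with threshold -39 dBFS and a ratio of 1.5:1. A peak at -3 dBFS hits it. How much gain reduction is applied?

12 dB

-3 dBFS exceeds the threshold by 36 dB.
At 1.5:1, output sits 36/1.5 = 24 dB above threshold.
Gain reduction = 36 − 24 = 12 dB.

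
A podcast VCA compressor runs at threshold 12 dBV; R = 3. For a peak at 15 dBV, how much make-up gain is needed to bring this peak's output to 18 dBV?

5 dB

The peak compresses to 12 + 3/3 = 13 dBV.
To reach 18 dBV requires 18 − 13 = 5 dB of make-up.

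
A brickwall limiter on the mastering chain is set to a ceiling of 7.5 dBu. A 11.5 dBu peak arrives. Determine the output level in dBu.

7.5 dBu

A brickwall limiter is an ∞:1 compressor: any input above the ceiling is clamped to 7.5 dBu.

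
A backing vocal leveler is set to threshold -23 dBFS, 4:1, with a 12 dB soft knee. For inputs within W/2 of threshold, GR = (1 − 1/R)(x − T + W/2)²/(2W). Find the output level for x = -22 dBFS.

x − T + W/2 = -22 − (-23) + 6 = 7.
GR = (1 − 1/4) × 7² / 24 = 0.75 × 49 / 24 = 1.53125 dB.
Output = -22 − 1.53125 = -23.53125 dBFS.

-23.53125 dBFS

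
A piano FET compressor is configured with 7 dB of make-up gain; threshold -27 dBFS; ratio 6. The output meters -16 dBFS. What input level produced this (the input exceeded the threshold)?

Before make-up, the level was -16 − 7 = -23 dBFS.
The compressed level sits -23 − (-27) = 4 dB over threshold.
Undo the ratio: input overshoot = 4 × 6 = 24 dB, giving input = -3 dBFS.

-3 dBFS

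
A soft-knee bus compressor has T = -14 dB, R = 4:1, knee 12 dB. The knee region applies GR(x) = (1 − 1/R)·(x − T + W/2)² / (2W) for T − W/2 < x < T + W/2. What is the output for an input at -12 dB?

-14 dB

x − T + W/2 = -12 − (-14) + 6 = 8.
GR = (1 − 1/4) × 8² / 24 = 0.75 × 64 / 24 = 2 dB.
Output = -12 − 2 = -14 dB.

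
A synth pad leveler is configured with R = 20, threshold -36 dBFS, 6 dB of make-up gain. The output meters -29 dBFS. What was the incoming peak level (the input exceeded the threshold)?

Before make-up, the level was -29 − 6 = -35 dBFS.
Post-compression overshoot = -35 − (-36) = 1 dB.
Before 20:1 compression the overshoot was 1 × 20 = 20 dB, so input = -36 + 20 = -16 dBFS.

-16 dBFS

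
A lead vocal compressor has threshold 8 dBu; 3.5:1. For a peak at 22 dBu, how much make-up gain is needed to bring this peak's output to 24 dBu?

12 dB

Overshoot 14 dB → 14/3.5 = 4 dB after compression, so the compressed level is 8 + 4 = 12 dBu.
Make-up = target − compressed = 24 − 12 = 12 dB.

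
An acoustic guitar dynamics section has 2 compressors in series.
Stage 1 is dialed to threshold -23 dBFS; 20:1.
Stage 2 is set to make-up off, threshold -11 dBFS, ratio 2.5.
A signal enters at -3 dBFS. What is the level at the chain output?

Stage 1: 20 dB above -23 dBFS, reduced 20:1 to 1 dB above → -22 dBFS.
Stage 2: below threshold (-22 ≤ -11); passes unchanged; output -22 dBFS.

-22 dBFS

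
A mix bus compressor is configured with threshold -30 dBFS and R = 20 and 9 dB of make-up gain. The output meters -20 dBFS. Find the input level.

-10 dBFS

Stripping the +9 dB make-up gives -29 dBFS at the gain stage.
The compressed level sits -29 − (-30) = 1 dB over threshold.
Undo the ratio: input overshoot = 1 × 20 = 20 dB, giving input = -10 dBFS.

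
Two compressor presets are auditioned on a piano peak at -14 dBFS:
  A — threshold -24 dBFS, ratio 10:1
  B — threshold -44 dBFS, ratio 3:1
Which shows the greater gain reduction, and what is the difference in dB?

B, by 11 dB

A: 10 dB over, compressed to 1 dB over, so 9 dB of GR.
B: 30 dB over, compressed to 10 dB over, so 20 dB of GR.
B applies 11 dB more gain reduction.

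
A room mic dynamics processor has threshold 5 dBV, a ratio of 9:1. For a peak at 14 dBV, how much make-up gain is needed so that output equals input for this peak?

8 dB

Overshoot 9 dB → 9/9 = 1 dB after compression, so the compressed level is 5 + 1 = 6 dBV.
Make-up = target − compressed = 14 − 6 = 8 dB.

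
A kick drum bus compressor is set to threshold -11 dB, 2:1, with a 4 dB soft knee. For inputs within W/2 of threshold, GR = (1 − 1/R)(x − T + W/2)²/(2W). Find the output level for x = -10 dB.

x − T + W/2 = -10 − (-11) + 2 = 3.
GR = (1 − 1/2) × 3² / 8 = 0.5 × 9 / 8 = 0.5625 dB.
Output = -10 − 0.5625 = -10.5625 dB.

-10.5625 dB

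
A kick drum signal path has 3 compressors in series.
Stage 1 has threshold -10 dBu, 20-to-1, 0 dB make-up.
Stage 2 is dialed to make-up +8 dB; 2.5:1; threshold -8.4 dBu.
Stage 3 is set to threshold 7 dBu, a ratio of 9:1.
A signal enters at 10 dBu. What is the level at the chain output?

Stage 1: 20 dB above -10 dBu, reduced 20:1 to 1 dB above → -9 dBu.
Stage 2: -9 dBu is at or below the -8.4 dBu threshold — no compression; make-up brings it to -1 dBu.
Stage 3: below threshold (-1 ≤ 7); passes unchanged; output -1 dBu.

-1 dBu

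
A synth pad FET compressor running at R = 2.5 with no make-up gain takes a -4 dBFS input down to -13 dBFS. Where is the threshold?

Let T be the threshold. Output overshoot = (input overshoot)/R, so -13 − T = (-4 − T)/2.5.
2.5·(-13 − T) = -4 − T → 1.5·T = -32.5 − (-4) = -28.5.
T = -28.5/1.5 = -19 dBFS.

-19 dBFS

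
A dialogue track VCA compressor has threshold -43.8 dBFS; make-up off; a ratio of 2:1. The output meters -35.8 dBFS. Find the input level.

That's 8 dB above the -43.8 dBFS threshold.
Before 2:1 compression the overshoot was 8 × 2 = 16 dB, so input = -43.8 + 16 = -27.8 dBFS.

-27.8 dBFS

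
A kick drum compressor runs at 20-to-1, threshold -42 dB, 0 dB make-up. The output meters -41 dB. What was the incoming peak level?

The compressed level sits -41 − (-42) = 1 dB over threshold.
Undo the ratio: input overshoot = 1 × 20 = 20 dB, giving input = -22 dB.

-22 dB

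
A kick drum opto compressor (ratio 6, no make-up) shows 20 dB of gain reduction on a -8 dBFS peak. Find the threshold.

-32 dBFS

Gain reduction = -8 − (-28) = 20 dB; output overshoot = GR / (R − 1) = 20 / 5 = 4 dB.
Threshold = output − output overshoot = -28 − 4 = -32 dBFS.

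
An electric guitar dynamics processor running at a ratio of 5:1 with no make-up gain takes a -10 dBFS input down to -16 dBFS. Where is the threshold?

-17.5 dBFS

Input is 7.5 dB above T (since output overshoot × R = input overshoot: (-16 − T)·5 = -10 − T gives T = -17.5 dBFS).
Check: -17.5 + (-10 − (-17.5))/5 = -17.5 + 1.5 = -16 dBFS. ✓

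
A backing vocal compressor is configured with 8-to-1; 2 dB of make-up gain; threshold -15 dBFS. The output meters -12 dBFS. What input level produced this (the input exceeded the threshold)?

Remove make-up: -12 − 2 = -14 dBFS.
The compressed level sits -14 − (-15) = 1 dB over threshold.
Undo the ratio: input overshoot = 1 × 8 = 8 dB, giving input = -7 dBFS.

-7 dBFS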